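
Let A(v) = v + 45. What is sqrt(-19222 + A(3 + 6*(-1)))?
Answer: 2*I*sqrt(4795) ≈ 138.49*I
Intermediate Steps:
A(v) = 45 + v
sqrt(-19222 + A(3 + 6*(-1))) = sqrt(-19222 + (45 + (3 + 6*(-1)))) = sqrt(-19222 + (45 + (3 - 6))) = sqrt(-19222 + (45 - 3)) = sqrt(-19222 + 42) = sqrt(-19180) = 2*I*sqrt(4795)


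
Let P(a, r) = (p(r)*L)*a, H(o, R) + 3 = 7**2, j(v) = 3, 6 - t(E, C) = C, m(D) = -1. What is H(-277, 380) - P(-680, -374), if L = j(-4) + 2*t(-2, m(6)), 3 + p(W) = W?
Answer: -4358074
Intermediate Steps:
t(E, C) = 6 - C
p(W) = -3 + W
H(o, R) = 46 (H(o, R) = -3 + 7**2 = -3 + 49 = 46)
L = 17 (L = 3 + 2*(6 - 1*(-1)) = 3 + 2*(6 + 1) = 3 + 2*7 = 3 + 14 = 17)
P(a, r) = a*(-51 + 17*r) (P(a, r) = ((-3 + r)*17)*a = (-51 + 17*r)*a = a*(-51 + 17*r))
H(-277, 380) - P(-680, -374) = 46 - 17*(-680)*(-3 - 374) = 46 - 17*(-680)*(-377) = 46 - 1*4358120 = 46 - 4358120 = -4358074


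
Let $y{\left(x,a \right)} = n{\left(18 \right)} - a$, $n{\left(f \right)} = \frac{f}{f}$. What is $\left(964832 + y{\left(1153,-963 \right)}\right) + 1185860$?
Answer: $2151656$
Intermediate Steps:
$n{\left(f \right)} = 1$
$y{\left(x,a \right)} = 1 - a$
$\left(964832 + y{\left(1153,-963 \right)}\right) + 1185860 = \left(964832 + \left(1 - -963\right)\right) + 1185860 = \left(964832 + \left(1 + 963\right)\right) + 1185860 = \left(964832 + 964\right) + 1185860 = 965796 + 1185860 = 2151656$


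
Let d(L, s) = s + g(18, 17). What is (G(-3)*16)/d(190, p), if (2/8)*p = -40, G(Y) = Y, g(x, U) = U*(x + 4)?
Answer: -24/107 ≈ -0.22430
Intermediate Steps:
g(x, U) = U*(4 + x)
p = -160 (p = 4*(-40) = -160)
d(L, s) = 374 + s (d(L, s) = s + 17*(4 + 18) = s + 17*22 = s + 374 = 374 + s)
(G(-3)*16)/d(190, p) = (-3*16)/(374 - 160) = -48/214 = -48*1/214 = -24/107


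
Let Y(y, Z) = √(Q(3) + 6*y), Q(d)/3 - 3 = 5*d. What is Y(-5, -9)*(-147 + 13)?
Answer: -268*√6 ≈ -656.46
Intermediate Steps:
Q(d) = 9 + 15*d (Q(d) = 9 + 3*(5*d) = 9 + 15*d)
Y(y, Z) = √(54 + 6*y) (Y(y, Z) = √((9 + 15*3) + 6*y) = √((9 + 45) + 6*y) = √(54 + 6*y))
Y(-5, -9)*(-147 + 13) = √(54 + 6*(-5))*(-147 + 13) = √(54 - 30)*(-134) = √24*(-134) = (2*√6)*(-134) = -268*√6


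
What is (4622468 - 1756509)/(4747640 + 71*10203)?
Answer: 2865959/5472053 ≈ 0.52374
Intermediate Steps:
(4622468 - 1756509)/(4747640 + 71*10203) = 2865959/(4747640 + 724413) = 2865959/5472053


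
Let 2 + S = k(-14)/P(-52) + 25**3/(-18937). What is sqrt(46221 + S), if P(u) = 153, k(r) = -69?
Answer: sqrt(43109329141896549)/965787 ≈ 214.98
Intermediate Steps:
S = -3164000/965787 (S = -2 + (-69/153 + 25**3/(-18937)) = -2 + (-69*1/153 + 15625*(-1/18937)) = -2 + (-23/51 - 15625/18937) = -2 - 1232426/965787 = -3164000/965787 ≈ -3.2761)
sqrt(46221 + S) = sqrt(46221 - 3164000/965787) = sqrt(44636476927/965787) = sqrt(43109329141896549)/965787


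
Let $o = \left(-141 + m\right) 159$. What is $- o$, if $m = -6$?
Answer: $23373$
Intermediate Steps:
$o = -23373$ ($o = \left(-141 - 6\right) 159 = \left(-147\right) 159 = -23373$)
$- o = \left(-1\right) \left(-23373\right) = 23373$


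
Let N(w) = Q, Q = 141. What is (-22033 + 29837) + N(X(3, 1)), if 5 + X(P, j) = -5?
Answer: 7945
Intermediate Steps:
X(P, j) = -10 (X(P, j) = -5 - 5 = -10)
N(w) = 141
(-22033 + 29837) + N(X(3, 1)) = (-22033 + 29837) + 141 = 7804 + 141 = 7945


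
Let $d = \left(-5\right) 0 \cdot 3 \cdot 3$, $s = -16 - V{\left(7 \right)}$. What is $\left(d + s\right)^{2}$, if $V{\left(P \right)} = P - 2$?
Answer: $441$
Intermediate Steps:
$V{\left(P \right)} = -2 + P$ ($V{\left(P \right)} = P - 2 = -2 + P$)
$s = -21$ ($s = -16 - \left(-2 + 7\right) = -16 - 5 = -21$)
$d = 0$ ($d = 0 \cdot 3 \cdot 3 = 0 \cdot 3 = 0$)
$\left(d + s\right)^{2} = \left(0 - 21\right)^{2} = \left(-21\right)^{2} = 441$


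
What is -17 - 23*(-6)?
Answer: 121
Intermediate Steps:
-17 - 23*(-6) = -17 + 138 = 121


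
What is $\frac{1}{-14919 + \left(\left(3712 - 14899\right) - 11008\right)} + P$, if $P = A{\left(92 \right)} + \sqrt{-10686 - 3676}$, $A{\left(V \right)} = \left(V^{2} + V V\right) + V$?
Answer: $\frac{631680279}{37114} + i \sqrt{14362} \approx 17020.0 + 119.84 i$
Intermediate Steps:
$A{\left(V \right)} = V + 2 V^{2}$ ($A{\left(V \right)} = \left(V^{2} + V^{2}\right) + V = 2 V^{2} + V = V + 2 V^{2}$)
$P = 17020 + i \sqrt{14362}$ ($P = 92 \left(1 + 2 \cdot 92\right) + \sqrt{-10686 - 3676} = 92 \left(1 + 184\right) + \sqrt{-14362} = 92 \cdot 185 + i \sqrt{14362} = 17020 + i \sqrt{14362} \approx 17020.0 + 119.84 i$)
$\frac{1}{-14919 + \left(\left(3712 - 14899\right) - 11008\right)} + P = \frac{1}{-14919 + \left(\left(3712 - 14899\right) - 11008\right)} + \left(17020 + i \sqrt{14362}\right) = \frac{1}{-14919 - 22195} + \left(17020 + i \sqrt{14362}\right) = \frac{1}{-37114} + \left(17020 + i \sqrt{14362}\right) = - \frac{1}{37114} + \left(17020 + i \sqrt{14362}\right) = \frac{631680279}{37114} + i \sqrt{14362}$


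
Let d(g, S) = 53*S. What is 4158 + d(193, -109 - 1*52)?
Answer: -4375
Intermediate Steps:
4158 + d(193, -109 - 1*52) = 4158 + 53*(-109 - 1*52) = 4158 + 53*(-109 - 52) = 4158 + 53*(-161) = 4158 - 8533 = -4375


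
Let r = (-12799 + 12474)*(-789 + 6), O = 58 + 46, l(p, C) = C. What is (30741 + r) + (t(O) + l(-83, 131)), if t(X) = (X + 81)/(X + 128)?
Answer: 66200689/232 ≈ 2.8535e+5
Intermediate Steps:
O = 104
t(X) = (81 + X)/(128 + X)
r = 254475 (r = -325*(-783) = 254475)
(30741 + r) + (t(O) + l(-83, 131)) = (30741 + 254475) + ((81 + 104)/(128 + 104) + 131) = 285216 + (185/232 + 131) = 285216 + 30577/232 = 66200689/232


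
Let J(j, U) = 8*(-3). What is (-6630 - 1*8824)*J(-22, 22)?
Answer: 370896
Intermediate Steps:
J(j, U) = -24
(-6630 - 1*8824)*J(-22, 22) = (-6630 - 1*8824)*(-24) = (-6630 - 8824)*(-24) = -15454*(-24) = 370896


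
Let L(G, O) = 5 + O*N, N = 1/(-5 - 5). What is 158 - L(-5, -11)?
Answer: 1519/10 ≈ 151.90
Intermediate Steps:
N = -1/10 (N = 1/(-10) = -1/10 ≈ -0.10000)
L(G, O) = 5 - O/10 (L(G, O) = 5 + O*(-1/10) = 5 - O/10)
158 - L(-5, -11) = 158 - (5 - 1/10*(-11)) = 158 - (5 + 11/10) = 158 - 1*61/10 = 158 - 61/10 = 1519/10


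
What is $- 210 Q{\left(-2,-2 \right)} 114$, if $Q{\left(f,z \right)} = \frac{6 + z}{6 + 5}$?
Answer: $- \frac{95760}{11} \approx -8705.5$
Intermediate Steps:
$Q{\left(f,z \right)} = \frac{6}{11} + \frac{z}{11}$ ($Q{\left(f,z \right)} = \frac{6 + z}{11} = \left(6 + z\right) \frac{1}{11} = \frac{6}{11} + \frac{z}{11}$)
$- 210 Q{\left(-2,-2 \right)} 114 = - 210 \left(\frac{6}{11} + \frac{1}{11} \left(-2\right)\right) 114 = - 210 \left(\frac{6}{11} - \frac{2}{11}\right) 114 = \left(-210\right) \frac{4}{11} \cdot 114 = \left(- \frac{840}{11}\right) 114 = - \frac{95760}{11}$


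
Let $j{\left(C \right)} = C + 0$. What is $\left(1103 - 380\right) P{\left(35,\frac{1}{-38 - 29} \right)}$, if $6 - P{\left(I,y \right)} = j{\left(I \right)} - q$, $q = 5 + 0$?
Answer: $-17352$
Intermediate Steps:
$j{\left(C \right)} = C$
$q = 5$
$P{\left(I,y \right)} = 11 - I$ ($P{\left(I,y \right)} = 6 - \left(I - 5\right) = 6 - \left(-5 + I\right) = 11 - I$)
$\left(1103 - 380\right) P{\left(35,\frac{1}{-38 - 29} \right)} = \left(1103 - 380\right) \left(11 - 35\right) = 723 \left(11 - 35\right) = 723 \left(-24\right) = -17352$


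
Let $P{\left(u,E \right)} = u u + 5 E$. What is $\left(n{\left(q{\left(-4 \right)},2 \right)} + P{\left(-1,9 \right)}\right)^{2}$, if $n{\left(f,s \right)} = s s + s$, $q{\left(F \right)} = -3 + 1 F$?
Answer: $2704$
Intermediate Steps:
$q{\left(F \right)} = -3 + F$
$n{\left(f,s \right)} = s + s^{2}$ ($n{\left(f,s \right)} = s^{2} + s = s + s^{2}$)
$P{\left(u,E \right)} = u^{2} + 5 E$
$\left(n{\left(q{\left(-4 \right)},2 \right)} + P{\left(-1,9 \right)}\right)^{2} = \left(2 \left(1 + 2\right) + \left(\left(-1\right)^{2} + 5 \cdot 9\right)\right)^{2} = \left(2 \cdot 3 + \left(1 + 45\right)\right)^{2} = \left(6 + 46\right)^{2} = 52^{2} = 2704$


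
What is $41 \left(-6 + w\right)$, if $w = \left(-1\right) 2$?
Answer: $-328$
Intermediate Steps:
$w = -2$
$41 \left(-6 + w\right) = 41 \left(-6 - 2\right) = 41 \left(-8\right) = -328$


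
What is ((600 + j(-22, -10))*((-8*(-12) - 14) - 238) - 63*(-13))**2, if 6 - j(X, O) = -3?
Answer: 8870814225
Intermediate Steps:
j(X, O) = 9 (j(X, O) = 6 - 1*(-3) = 6 + 3 = 9)
((600 + j(-22, -10))*((-8*(-12) - 14) - 238) - 63*(-13))**2 = ((600 + 9)*((-8*(-12) - 14) - 238) - 63*(-13))**2 = (609*((96 - 14) - 238) + 819)**2 = (609*(82 - 238) + 819)**2 = (609*(-156) + 819)**2 = (-95004 + 819)**2 = (-94185)**2 = 8870814225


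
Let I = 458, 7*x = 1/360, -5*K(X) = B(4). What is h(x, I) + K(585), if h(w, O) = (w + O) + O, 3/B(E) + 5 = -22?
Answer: 769459/840 ≈ 916.02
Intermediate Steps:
B(E) = -⅑ (B(E) = 3/(-5 - 22) = 3/(-27) = 3*(-1/27) = -⅑)
K(X) = 1/45 (K(X) = -⅕*(-⅑) = 1/45)
x = 1/2520 (x = (⅐)/360 = (⅐)*(1/360) = 1/2520 ≈ 0.00039683)
h(w, O) = w + 2*O (h(w, O) = (O + w) + O = w + 2*O)
h(x, I) + K(585) = (1/2520 + 2*458) + 1/45 = (1/2520 + 916) + 1/45 = 2308321/2520 + 1/45 = 769459/840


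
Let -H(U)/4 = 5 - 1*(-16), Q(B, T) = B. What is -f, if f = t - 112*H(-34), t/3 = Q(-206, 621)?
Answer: -8790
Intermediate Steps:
H(U) = -84 (H(U) = -4*(5 - 1*(-16)) = -4*(5 + 16) = -4*21 = -84)
t = -618 (t = 3*(-206) = -618)
f = 8790 (f = -618 - 112*(-84) = -618 + 9408 = 8790)
-f = -1*8790 = -8790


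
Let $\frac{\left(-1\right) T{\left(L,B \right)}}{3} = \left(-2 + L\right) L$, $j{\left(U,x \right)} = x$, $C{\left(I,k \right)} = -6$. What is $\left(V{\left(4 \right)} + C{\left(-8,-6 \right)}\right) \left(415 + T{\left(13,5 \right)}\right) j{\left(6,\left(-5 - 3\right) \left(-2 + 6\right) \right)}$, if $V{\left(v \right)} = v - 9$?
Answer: $-4928$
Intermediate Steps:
$V{\left(v \right)} = -9 + v$ ($V{\left(v \right)} = v - 9 = -9 + v$)
$T{\left(L,B \right)} = - 3 L \left(-2 + L\right)$ ($T{\left(L,B \right)} = - 3 \left(-2 + L\right) L = - 3 L \left(-2 + L\right)$)
$\left(V{\left(4 \right)} + C{\left(-8,-6 \right)}\right) \left(415 + T{\left(13,5 \right)}\right) j{\left(6,\left(-5 - 3\right) \left(-2 + 6\right) \right)} = \left(\left(-9 + 4\right) - 6\right) \left(415 + 3 \cdot 13 \left(2 - 13\right)\right) \left(-5 - 3\right) \left(-2 + 6\right) = \left(-5 - 6\right) \left(415 + 3 \cdot 13 \left(2 - 13\right)\right) \left(\left(-8\right) 4\right) = - 11 \left(415 + 3 \cdot 13 \left(-11\right)\right) \left(-32\right) = - 11 \left(415 - 429\right) \left(-32\right) = \left(-11\right) \left(-14\right) \left(-32\right) = 154 \left(-32\right) = -4928$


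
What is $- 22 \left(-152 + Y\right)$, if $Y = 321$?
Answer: $-3718$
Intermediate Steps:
$- 22 \left(-152 + Y\right) = - 22 \left(-152 + 321\right) = \left(-22\right) 169 = -3718$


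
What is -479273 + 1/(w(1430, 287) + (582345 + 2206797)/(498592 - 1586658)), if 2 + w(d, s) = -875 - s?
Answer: -304170122573392/634648983 ≈ -4.7927e+5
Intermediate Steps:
w(d, s) = -877 - s (w(d, s) = -2 + (-875 - s) = -877 - s)
-479273 + 1/(w(1430, 287) + (582345 + 2206797)/(498592 - 1586658)) = -479273 + 1/((-877 - 1*287) + (582345 + 2206797)/(498592 - 1586658)) = -479273 + 1/((-877 - 287) + 2789142/(-1088066)) = -479273 + 1/(-1164 + 2789142*(-1/1088066)) = -479273 + 1/(-1164 - 1394571/544033) = -479273 + 1/(-634648983/544033) = -479273 - 544033/634648983 = -304170122573392/634648983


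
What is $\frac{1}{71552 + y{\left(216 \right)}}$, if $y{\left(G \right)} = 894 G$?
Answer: $\frac{1}{264656} \approx 3.7785 \cdot 10^{-6}$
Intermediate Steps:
$\frac{1}{71552 + y{\left(216 \right)}} = \frac{1}{71552 + 894 \cdot 216} = \frac{1}{71552 + 193104} = \frac{1}{264656}$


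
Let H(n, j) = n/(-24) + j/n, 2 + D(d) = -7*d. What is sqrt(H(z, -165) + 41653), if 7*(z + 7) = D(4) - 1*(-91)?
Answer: sqrt(8145109)/14 ≈ 203.85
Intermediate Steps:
D(d) = -2 - 7*d
z = 12/7 (z = -7 + ((-2 - 7*4) - 1*(-91))/7 = -7 + ((-2 - 28) + 91)/7 = -7 + (-30 + 91)/7 = -7 + (1/7)*61 = -7 + 61/7 = 12/7 ≈ 1.7143)
H(n, j) = -n/24 + j/n (H(n, j) = n*(-1/24) + j/n = -n/24 + j/n)
sqrt(H(z, -165) + 41653) = sqrt((-1/24*12/7 - 165/12/7) + 41653) = sqrt((-1/14 - 165*7/12) + 41653) = sqrt((-1/14 - 385/4) + 41653) = sqrt(-2697/28 + 41653) = sqrt(1163587/28) = sqrt(8145109)/14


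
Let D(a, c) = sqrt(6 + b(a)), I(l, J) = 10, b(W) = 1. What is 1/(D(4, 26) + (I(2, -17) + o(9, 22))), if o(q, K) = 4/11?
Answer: 1254/12149 - 121*sqrt(7)/12149 ≈ 0.076868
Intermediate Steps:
o(q, K) = 4/11 (o(q, K) = 4*(1/11) = 4/11)
D(a, c) = sqrt(7) (D(a, c) = sqrt(6 + 1) = sqrt(7))
1/(D(4, 26) + (I(2, -17) + o(9, 22))) = 1/(sqrt(7) + (10 + 4/11)) = 1/(sqrt(7) + 114/11) = 1/(114/11 + sqrt(7))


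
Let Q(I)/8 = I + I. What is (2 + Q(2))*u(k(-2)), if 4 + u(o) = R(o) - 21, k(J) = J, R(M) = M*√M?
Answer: -850 - 68*I*√2 ≈ -850.0 - 96.167*I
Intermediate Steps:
R(M) = M^(3/2)
Q(I) = 16*I (Q(I) = 8*(I + I) = 8*(2*I) = 16*I)
u(o) = -25 + o^(3/2) (u(o) = -4 + (o^(3/2) - 21) = -4 + (-21 + o^(3/2)) = -25 + o^(3/2))
(2 + Q(2))*u(k(-2)) = (2 + 16*2)*(-25 + (-2)^(3/2)) = (2 + 32)*(-25 - 2*I*√2) = 34*(-25 - 2*I*√2) = -850 - 68*I*√2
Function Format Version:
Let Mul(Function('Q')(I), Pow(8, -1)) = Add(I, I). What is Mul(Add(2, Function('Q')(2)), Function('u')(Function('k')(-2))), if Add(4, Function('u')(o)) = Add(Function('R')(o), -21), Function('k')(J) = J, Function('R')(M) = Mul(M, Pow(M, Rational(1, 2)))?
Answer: Add(-850, Mul(-68, I, Pow(2, Rational(1, 2)))) ≈ Add(-850.00, Mul(-96.167, I))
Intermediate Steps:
Function('R')(M) = Pow(M, Rational(3, 2))
Function('Q')(I) = Mul(16, I) (Function('Q')(I) = Mul(8, Add(I, I)) = Mul(8, Mul(2, I)) = Mul(16, I))
Function('u')(o) = Add(-25, Pow(o, Rational(3, 2))) (Function('u')(o) = Add(-4, Add(Pow(o, Rational(3, 2)), -21)) = Add(-4, Add(-21, Pow(o, Rational(3, 2)))) = Add(-25, Pow(o, Rational(3, 2))))
Mul(Add(2, Function('Q')(2)), Function('u')(Function('k')(-2))) = Mul(Add(2, Mul(16, 2)), Add(-25, Pow(-2, Rational(3, 2)))) = Mul(Add(2, 32), Add(-25, Mul(-2, I, Pow(2, Rational(1, 2))))) = Mul(34, Add(-25, Mul(-2, I, Pow(2, Rational(1, 2))))) = Add(-850, Mul(-68, I, Pow(2, Rational(1, 2))))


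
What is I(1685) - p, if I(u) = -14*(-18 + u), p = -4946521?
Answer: 4923183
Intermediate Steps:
I(u) = 252 - 14*u
I(1685) - p = (252 - 14*1685) - 1*(-4946521) = (252 - 23590) + 4946521 = -23338 + 4946521 = 4923183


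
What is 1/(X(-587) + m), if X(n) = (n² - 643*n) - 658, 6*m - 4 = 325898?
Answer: 1/775669 ≈ 1.2892e-6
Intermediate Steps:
m = 54317 (m = ⅔ + (⅙)*325898 = ⅔ + 162949/3 = 54317)
X(n) = -658 + n² - 643*n
1/(X(-587) + m) = 1/((-658 + (-587)² - 643*(-587)) + 54317) = 1/((-658 + 344569 + 377441) + 54317) = 1/(721352 + 54317) = 1/775669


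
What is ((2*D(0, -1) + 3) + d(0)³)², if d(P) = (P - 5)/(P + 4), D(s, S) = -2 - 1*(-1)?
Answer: 3721/4096 ≈ 0.90845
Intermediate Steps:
D(s, S) = -1 (D(s, S) = -2 + 1 = -1)
d(P) = (-5 + P)/(4 + P)
((2*D(0, -1) + 3) + d(0)³)² = ((2*(-1) + 3) + ((-5 + 0)/(4 + 0))³)² = ((-2 + 3) + (-5/4)³)² = (1 + ((¼)*(-5))³)² = (1 + (-5/4)³)² = (1 - 125/64)² = (-61/64)² = 3721/4096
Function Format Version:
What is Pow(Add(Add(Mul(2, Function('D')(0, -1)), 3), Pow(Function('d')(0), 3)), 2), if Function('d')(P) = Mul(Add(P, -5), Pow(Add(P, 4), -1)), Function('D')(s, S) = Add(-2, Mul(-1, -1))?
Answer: Rational(3721, 4096) ≈ 0.90845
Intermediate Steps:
Function('D')(s, S) = -1 (Function('D')(s, S) = Add(-2, 1) = -1)
Function('d')(P) = Mul(Pow(Add(4, P), -1), Add(-5, P)) (Function('d')(P) = Mul(Add(-5, P), Pow(Add(4, P), -1)) = Mul(Pow(Add(4, P), -1), Add(-5, P)))
Pow(Add(Add(Mul(2, Function('D')(0, -1)), 3), Pow(Function('d')(0), 3)), 2) = Pow(Add(Add(Mul(2, -1), 3), Pow(Mul(Pow(Add(4, 0), -1), Add(-5, 0)), 3)), 2) = Pow(Add(Add(-2, 3), Pow(Mul(Pow(4, -1), -5), 3)), 2) = Pow(Add(1, Pow(Mul(Rational(1, 4), -5), 3)), 2) = Pow(Add(1, Pow(Rational(-5, 4), 3)), 2) = Pow(Add(1, Rational(-125, 64)), 2) = Pow(Rational(-61, 64), 2) = Rational(3721, 4096)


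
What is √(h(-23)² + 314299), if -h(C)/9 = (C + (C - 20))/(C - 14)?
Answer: √430628167/37 ≈ 560.85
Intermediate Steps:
h(C) = -9*(-20 + 2*C)/(-14 + C) (h(C) = -9*(C + (C - 20))/(C - 14) = -9*(C + (-20 + C))/(-14 + C) = -9*(-20 + 2*C)/(-14 + C))
√(h(-23)² + 314299) = √((18*(10 - 1*(-23))/(-14 - 23))² + 314299) = √((18*(10 + 23)/(-37))² + 314299) = √((18*(-1/37)*33)² + 314299) = √((-594/37)² + 314299) = √(352836/1369 + 314299) = √(430628167/1369) = √430628167/37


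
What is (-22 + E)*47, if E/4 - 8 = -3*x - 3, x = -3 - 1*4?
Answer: 3854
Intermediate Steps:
x = -7 (x = -3 - 4 = -7)
E = 104 (E = 32 + 4*(-3*(-7) - 3) = 32 + 4*(21 - 3) = 32 + 4*18 = 32 + 72 = 104)
(-22 + E)*47 = (-22 + 104)*47 = 82*47 = 3854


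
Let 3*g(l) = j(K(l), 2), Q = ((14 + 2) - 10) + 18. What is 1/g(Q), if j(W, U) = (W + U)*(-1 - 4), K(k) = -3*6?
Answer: 3/80 ≈ 0.037500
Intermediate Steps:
K(k) = -18
j(W, U) = -5*U - 5*W (j(W, U) = (U + W)*(-5) = -5*U - 5*W)
Q = 24 (Q = (16 - 10) + 18 = 6 + 18 = 24)
g(l) = 80/3 (g(l) = (-5*2 - 5*(-18))/3 = (-10 + 90)/3 = (⅓)*80 = 80/3)
1/g(Q) = 1/(80/3) = 3/80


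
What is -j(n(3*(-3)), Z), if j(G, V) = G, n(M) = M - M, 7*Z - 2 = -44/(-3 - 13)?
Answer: 0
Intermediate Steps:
Z = 19/28 (Z = 2/7 + (-44/(-3 - 13))/7 = 2/7 + (-44/(-16))/7 = 2/7 + (-44*(-1/16))/7 = 2/7 + (⅐)*(11/4) = 2/7 + 11/28 = 19/28 ≈ 0.67857)
n(M) = 0
-j(n(3*(-3)), Z) = -1*0 = 0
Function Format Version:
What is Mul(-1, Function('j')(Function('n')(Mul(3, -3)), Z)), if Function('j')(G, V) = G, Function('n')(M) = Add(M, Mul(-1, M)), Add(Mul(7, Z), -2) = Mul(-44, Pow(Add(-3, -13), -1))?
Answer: 0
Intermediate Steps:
Z = Rational(19, 28) (Z = Add(Rational(2, 7), Mul(Rational(1, 7), Mul(-44, Pow(Add(-3, -13), -1)))) = Add(Rational(2, 7), Mul(Rational(1, 7), Mul(-44, Pow(-16, -1)))) = Add(Rational(2, 7), Mul(Rational(1, 7), Mul(-44, Rational(-1, 16)))) = Add(Rational(2, 7), Mul(Rational(1, 7), Rational(11, 4))) = Add(Rational(2, 7), Rational(11, 28)) = Rational(19, 28) ≈ 0.67857)
Function('n')(M) = 0
Mul(-1, Function('j')(Function('n')(Mul(3, -3)), Z)) = Mul(-1, 0) = 0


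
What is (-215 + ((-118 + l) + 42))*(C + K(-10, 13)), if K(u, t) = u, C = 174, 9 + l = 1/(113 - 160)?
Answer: -2312564/47 ≈ -49204.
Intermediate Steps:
l = -424/47 (l = -9 + 1/(113 - 160) = -9 + 1/(-47) = -9 - 1/47 = -424/47 ≈ -9.0213)
(-215 + ((-118 + l) + 42))*(C + K(-10, 13)) = (-215 + ((-118 - 424/47) + 42))*(174 - 10) = (-215 + (-5970/47 + 42))*164 = (-215 - 3996/47)*164 = -14101/47*164 = -2312564/47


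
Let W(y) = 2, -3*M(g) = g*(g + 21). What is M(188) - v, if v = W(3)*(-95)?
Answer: -38722/3 ≈ -12907.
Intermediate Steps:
M(g) = -g*(21 + g)/3 (M(g) = -g*(g + 21)/3 = -g*(21 + g)/3)
v = -190 (v = 2*(-95) = -190)
M(188) - v = -1/3*188*(21 + 188) - 1*(-190) = -1/3*188*209 + 190 = -39292/3 + 190 = -38722/3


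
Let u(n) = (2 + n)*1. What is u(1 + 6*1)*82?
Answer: 738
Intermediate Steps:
u(n) = 2 + n
u(1 + 6*1)*82 = (2 + (1 + 6*1))*82 = (2 + (1 + 6))*82 = (2 + 7)*82 = 9*82 = 738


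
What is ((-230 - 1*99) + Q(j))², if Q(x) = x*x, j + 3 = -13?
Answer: 5329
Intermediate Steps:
j = -16 (j = -3 - 13 = -16)
Q(x) = x²
((-230 - 1*99) + Q(j))² = ((-230 - 1*99) + (-16)²)² = ((-230 - 99) + 256)² = (-329 + 256)² = (-73)² = 5329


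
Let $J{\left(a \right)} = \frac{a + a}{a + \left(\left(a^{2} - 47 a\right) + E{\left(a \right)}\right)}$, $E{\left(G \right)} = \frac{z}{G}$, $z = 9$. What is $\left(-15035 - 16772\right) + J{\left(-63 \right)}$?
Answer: $- \frac{764449879}{24034} \approx -31807.0$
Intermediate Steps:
$E{\left(G \right)} = \frac{9}{G}$
$J{\left(a \right)} = \frac{2 a}{a^{2} - 46 a + \frac{9}{a}}$ ($J{\left(a \right)} = \frac{a + a}{a + \left(\left(a^{2} - 47 a\right) + \frac{9}{a}\right)} = \frac{2 a}{a + \left(a^{2} - 47 a + \frac{9}{a}\right)} = \frac{2 a}{a^{2} - 46 a + \frac{9}{a}}$)
$\left(-15035 - 16772\right) + J{\left(-63 \right)} = \left(-15035 - 16772\right) + \frac{2 \left(-63\right)^{2}}{9 + \left(-63\right)^{2} \left(-46 - 63\right)} = -31807 + 2 \cdot 3969 \frac{1}{9 + 3969 \left(-109\right)} = -31807 + 2 \cdot 3969 \frac{1}{9 - 432621} = -31807 + 2 \cdot 3969 \frac{1}{-432612} = -31807 + 2 \cdot 3969 \left(- \frac{1}{432612}\right) = -31807 - \frac{441}{24034} = - \frac{764449879}{24034}$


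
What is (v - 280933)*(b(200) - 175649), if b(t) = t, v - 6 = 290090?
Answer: -1607639187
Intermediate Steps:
v = 290096 (v = 6 + 290090 = 290096)
(v - 280933)*(b(200) - 175649) = (290096 - 280933)*(200 - 175649) = 9163*(-175449) = -1607639187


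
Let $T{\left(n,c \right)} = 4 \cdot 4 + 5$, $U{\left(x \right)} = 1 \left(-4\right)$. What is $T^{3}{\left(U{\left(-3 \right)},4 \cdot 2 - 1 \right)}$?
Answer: $9261$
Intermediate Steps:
$U{\left(x \right)} = -4$
$T{\left(n,c \right)} = 21$ ($T{\left(n,c \right)} = 16 + 5 = 21$)
$T^{3}{\left(U{\left(-3 \right)},4 \cdot 2 - 1 \right)} = 21^{3} = 9261$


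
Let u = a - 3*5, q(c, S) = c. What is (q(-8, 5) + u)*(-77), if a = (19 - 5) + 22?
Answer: -1001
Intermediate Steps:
a = 36 (a = 14 + 22 = 36)
u = 21 (u = 36 - 3*5 = 36 - 1*15 = 36 - 15 = 21)
(q(-8, 5) + u)*(-77) = (-8 + 21)*(-77) = 13*(-77) = -1001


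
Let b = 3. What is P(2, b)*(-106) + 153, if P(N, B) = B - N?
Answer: 47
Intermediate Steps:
P(2, b)*(-106) + 153 = (3 - 1*2)*(-106) + 153 = (3 - 2)*(-106) + 153 = 1*(-106) + 153 = -106 + 153 = 47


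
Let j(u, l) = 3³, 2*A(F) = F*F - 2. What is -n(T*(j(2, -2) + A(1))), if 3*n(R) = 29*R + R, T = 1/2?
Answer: -265/2 ≈ -132.50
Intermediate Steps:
T = ½ ≈ 0.50000
A(F) = -1 + F²/2 (A(F) = (F*F - 2)/2 = (F² - 2)/2 = (-2 + F²)/2 = -1 + F²/2)
j(u, l) = 27
n(R) = 10*R (n(R) = (29*R + R)/3 = (30*R)/3 = 10*R)
-n(T*(j(2, -2) + A(1))) = -10*(27 + (-1 + (½)*1²))/2 = -10*(27 + (-1 + (½)*1))/2 = -10*(27 + (-1 + ½))/2 = -10*(27 - ½)/2 = -10*(½)*(53/2) = -10*53/4 = -1*265/2 = -265/2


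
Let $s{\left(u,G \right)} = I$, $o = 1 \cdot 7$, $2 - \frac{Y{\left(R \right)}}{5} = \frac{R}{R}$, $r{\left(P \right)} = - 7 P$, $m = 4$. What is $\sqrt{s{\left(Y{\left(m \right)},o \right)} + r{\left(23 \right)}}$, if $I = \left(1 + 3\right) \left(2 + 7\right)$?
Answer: $5 i \sqrt{5} \approx 11.18 i$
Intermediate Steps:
$Y{\left(R \right)} = 5$ ($Y{\left(R \right)} = 10 - 5 \frac{R}{R} = 10 - 5 = 5$)
$o = 7$
$I = 36$ ($I = 4 \cdot 9 = 36$)
$s{\left(u,G \right)} = 36$
$\sqrt{s{\left(Y{\left(m \right)},o \right)} + r{\left(23 \right)}} = \sqrt{36 - 161} = \sqrt{-125} = 5 i \sqrt{5}$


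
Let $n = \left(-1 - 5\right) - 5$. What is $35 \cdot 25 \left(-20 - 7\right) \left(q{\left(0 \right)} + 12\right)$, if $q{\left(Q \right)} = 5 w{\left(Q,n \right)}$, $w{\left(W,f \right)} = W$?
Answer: $-283500$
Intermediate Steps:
$n = -11$ ($n = -6 - 5 = -11$)
$q{\left(Q \right)} = 5 Q$
$35 \cdot 25 \left(-20 - 7\right) \left(q{\left(0 \right)} + 12\right) = 35 \cdot 25 \left(-20 - 7\right) \left(5 \cdot 0 + 12\right) = 875 \left(- 27 \left(0 + 12\right)\right) = 875 \left(\left(-27\right) 12\right) = 875 \left(-324\right) = -283500$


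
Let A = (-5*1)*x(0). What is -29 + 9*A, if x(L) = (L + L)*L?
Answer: -29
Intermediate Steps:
x(L) = 2*L² (x(L) = (2*L)*L = 2*L²)
A = 0 (A = (-5*1)*(2*0²) = -10*0 = -5*0 = 0)
-29 + 9*A = -29 + 9*0 = -29 + 0 = -29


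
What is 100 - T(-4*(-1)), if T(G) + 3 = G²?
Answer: 87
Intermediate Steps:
T(G) = -3 + G²
100 - T(-4*(-1)) = 100 - (-3 + (-4*(-1))²) = 100 - (-3 + 4²) = 100 - (-3 + 16) = 100 - 1*13 = 100 - 13 = 87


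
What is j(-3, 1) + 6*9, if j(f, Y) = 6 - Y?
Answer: 59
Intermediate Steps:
j(-3, 1) + 6*9 = (6 - 1*1) + 6*9 = (6 - 1) + 54 = 5 + 54 = 59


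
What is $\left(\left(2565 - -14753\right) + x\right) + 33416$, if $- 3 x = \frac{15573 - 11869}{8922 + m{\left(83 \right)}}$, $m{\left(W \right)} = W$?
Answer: $\frac{1370575306}{27015} \approx 50734.0$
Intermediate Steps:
$x = - \frac{3704}{27015}$ ($x = - \frac{\left(15573 - 11869\right) \frac{1}{8922 + 83}}{3} = - \frac{3704 \cdot \frac{1}{9005}}{3} = \left(- \frac{1}{3}\right) \frac{3704}{9005} = - \frac{3704}{27015} \approx -0.13711$)
$\left(\left(2565 - -14753\right) + x\right) + 33416 = \left(\left(2565 - -14753\right) - \frac{3704}{27015}\right) + 33416 = \left(\left(2565 + 14753\right) - \frac{3704}{27015}\right) + 33416 = \left(17318 - \frac{3704}{27015}\right) + 33416 = \frac{467842066}{27015} + 33416 = \frac{1370575306}{27015}$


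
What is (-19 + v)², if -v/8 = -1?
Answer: 121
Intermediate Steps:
v = 8 (v = -8*(-1) = 8)
(-19 + v)² = (-19 + 8)² = (-11)² = 121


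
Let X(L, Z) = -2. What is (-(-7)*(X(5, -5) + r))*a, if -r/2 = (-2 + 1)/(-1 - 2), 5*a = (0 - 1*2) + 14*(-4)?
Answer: 3248/15 ≈ 216.53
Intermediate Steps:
a = -58/5 (a = ((0 - 1*2) + 14*(-4))/5 = ((0 - 2) - 56)/5 = (-2 - 56)/5 = (⅕)*(-58) = -58/5 ≈ -11.600)
r = -⅔ (r = -2*(-2 + 1)/(-1 - 2) = -(-2)/(-3) = -(-2)*(-1)/3 = -2*⅓ = -⅔ ≈ -0.66667)
(-(-7)*(X(5, -5) + r))*a = -(-7)*(-2 - ⅔)*(-58/5) = -(-7)*(-8)/3*(-58/5) = -1*56/3*(-58/5) = -56/3*(-58/5) = 3248/15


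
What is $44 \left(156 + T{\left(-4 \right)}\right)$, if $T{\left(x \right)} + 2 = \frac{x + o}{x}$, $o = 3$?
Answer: $6787$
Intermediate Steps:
$T{\left(x \right)} = -2 + \frac{3 + x}{x}$ ($T{\left(x \right)} = -2 + \frac{x + 3}{x} = -2 + \frac{3 + x}{x}$)
$44 \left(156 + T{\left(-4 \right)}\right) = 44 \left(156 + \frac{3 - -4}{-4}\right) = 44 \left(156 - \frac{3 + 4}{4}\right) = 44 \left(156 - \frac{7}{4}\right) = 44 \cdot \frac{617}{4} = 6787$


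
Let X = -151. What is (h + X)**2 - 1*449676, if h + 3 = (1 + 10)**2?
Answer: -448587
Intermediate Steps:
h = 118 (h = -3 + (1 + 10)**2 = -3 + 11**2 = -3 + 121 = 118)
(h + X)**2 - 1*449676 = (118 - 151)**2 - 1*449676 = (-33)**2 - 449676 = 1089 - 449676 = -448587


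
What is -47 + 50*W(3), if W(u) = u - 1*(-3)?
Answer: 253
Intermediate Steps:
W(u) = 3 + u (W(u) = u + 3 = 3 + u)
-47 + 50*W(3) = -47 + 50*(3 + 3) = -47 + 50*6 = -47 + 300 = 253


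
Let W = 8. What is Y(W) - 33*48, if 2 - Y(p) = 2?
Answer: -1584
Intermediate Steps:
Y(p) = 0 (Y(p) = 2 - 1*2 = 2 - 2 = 0)
Y(W) - 33*48 = 0 - 33*48 = 0 - 1584 = -1584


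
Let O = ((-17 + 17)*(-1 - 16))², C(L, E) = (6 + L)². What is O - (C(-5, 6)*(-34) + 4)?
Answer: 30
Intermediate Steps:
O = 0 (O = (0*(-17))² = 0² = 0)
O - (C(-5, 6)*(-34) + 4) = 0 - ((6 - 5)²*(-34) + 4) = 0 - (1²*(-34) + 4) = 0 - (1*(-34) + 4) = 0 - (-34 + 4) = 0 - 1*(-30) = 0 + 30 = 30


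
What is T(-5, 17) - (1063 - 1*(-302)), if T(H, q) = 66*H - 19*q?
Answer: -2018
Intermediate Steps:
T(H, q) = -19*q + 66*H
T(-5, 17) - (1063 - 1*(-302)) = (-19*17 + 66*(-5)) - (1063 - 1*(-302)) = (-323 - 330) - (1063 + 302) = -653 - 1*1365 = -653 - 1365 = -2018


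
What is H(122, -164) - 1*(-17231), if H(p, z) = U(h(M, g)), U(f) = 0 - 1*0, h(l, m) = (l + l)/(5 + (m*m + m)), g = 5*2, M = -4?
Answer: 17231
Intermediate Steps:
g = 10
h(l, m) = 2*l/(5 + m + m²) (h(l, m) = (2*l)/(5 + (m² + m)) = (2*l)/(5 + (m + m²)) = (2*l)/(5 + m + m²) = 2*l/(5 + m + m²))
U(f) = 0 (U(f) = 0 + 0 = 0)
H(p, z) = 0
H(122, -164) - 1*(-17231) = 0 - 1*(-17231) = 0 + 17231 = 17231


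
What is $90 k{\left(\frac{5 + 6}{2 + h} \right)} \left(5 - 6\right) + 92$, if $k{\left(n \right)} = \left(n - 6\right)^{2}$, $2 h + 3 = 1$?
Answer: $-2158$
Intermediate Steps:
$h = -1$ ($h = - \frac{3}{2} + \frac{1}{2} \cdot 1 = - \frac{3}{2} + \frac{1}{2} = -1$)
$k{\left(n \right)} = \left(-6 + n\right)^{2}$ ($k{\left(n \right)} = \left(n - 6\right)^{2} = \left(-6 + n\right)^{2}$)
$90 k{\left(\frac{5 + 6}{2 + h} \right)} \left(5 - 6\right) + 92 = 90 \left(-6 + \frac{5 + 6}{2 - 1}\right)^{2} \left(5 - 6\right) + 92 = 90 \left(-6 + \frac{11}{1}\right)^{2} \left(5 - 6\right) + 92 = 90 \left(-6 + 11 \cdot 1\right)^{2} \left(5 - 6\right) + 92 = 90 \left(-6 + 11\right)^{2} \left(-1\right) + 92 = 90 \cdot 5^{2} \left(-1\right) + 92 = 90 \cdot 25 \left(-1\right) + 92 = 90 \left(-25\right) + 92 = -2250 + 92 = -2158$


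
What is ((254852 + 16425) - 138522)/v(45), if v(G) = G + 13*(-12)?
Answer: -132755/111 ≈ -1196.0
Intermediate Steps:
v(G) = -156 + G (v(G) = G - 156 = -156 + G)
((254852 + 16425) - 138522)/v(45) = ((254852 + 16425) - 138522)/(-156 + 45) = (271277 - 138522)/(-111) = 132755*(-1/111) = -132755/111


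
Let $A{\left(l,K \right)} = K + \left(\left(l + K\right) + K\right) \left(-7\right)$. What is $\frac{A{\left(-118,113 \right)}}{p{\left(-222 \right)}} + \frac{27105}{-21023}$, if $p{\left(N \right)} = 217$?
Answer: $- \frac{19399574}{4561991} \approx -4.2524$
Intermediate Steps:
$A{\left(l,K \right)} = - 13 K - 7 l$ ($A{\left(l,K \right)} = K + \left(\left(K + l\right) + K\right) \left(-7\right) = K + \left(l + 2 K\right) \left(-7\right) = K - \left(7 l + 14 K\right) = - 13 K - 7 l$)
$\frac{A{\left(-118,113 \right)}}{p{\left(-222 \right)}} + \frac{27105}{-21023} = \frac{\left(-13\right) 113 - -826}{217} + \frac{27105}{-21023} = \left(-1469 + 826\right) \frac{1}{217} + 27105 \left(- \frac{1}{21023}\right) = \left(-643\right) \frac{1}{217} - \frac{27105}{21023} = - \frac{643}{217} - \frac{27105}{21023} = - \frac{19399574}{4561991}$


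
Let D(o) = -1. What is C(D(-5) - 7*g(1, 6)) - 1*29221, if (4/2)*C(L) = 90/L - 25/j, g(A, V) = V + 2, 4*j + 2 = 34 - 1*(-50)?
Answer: -22764249/779 ≈ -29222.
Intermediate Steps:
j = 41/2 (j = -½ + (34 - 1*(-50))/4 = -½ + (34 + 50)/4 = -½ + (¼)*84 = -½ + 21 = 41/2 ≈ 20.500)
g(A, V) = 2 + V
C(L) = -25/41 + 45/L (C(L) = (90/L - 25/41/2)/2 = (90/L - 25*2/41)/2 = (90/L - 50/41)/2 = (-50/41 + 90/L)/2 = -25/41 + 45/L)
C(D(-5) - 7*g(1, 6)) - 1*29221 = (-25/41 + 45/(-1 - 7*(2 + 6))) - 1*29221 = (-25/41 + 45/(-1 - 7*8)) - 29221 = (-25/41 + 45/(-1 - 56)) - 29221 = (-25/41 + 45/(-57)) - 29221 = (-25/41 + 45*(-1/57)) - 29221 = (-25/41 - 15/19) - 29221 = -1090/779 - 29221 = -22764249/779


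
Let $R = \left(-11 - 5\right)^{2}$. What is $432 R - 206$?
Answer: $110386$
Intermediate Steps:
$R = 256$ ($R = \left(-16\right)^{2} = 256$)
$432 R - 206 = 432 \cdot 256 - 206 = 110592 - 206 = 110386$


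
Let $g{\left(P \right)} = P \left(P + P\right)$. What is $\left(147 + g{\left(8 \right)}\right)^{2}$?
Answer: $75625$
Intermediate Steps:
$g{\left(P \right)} = 2 P^{2}$ ($g{\left(P \right)} = P 2 P = 2 P^{2}$)
$\left(147 + g{\left(8 \right)}\right)^{2} = \left(147 + 2 \cdot 8^{2}\right)^{2} = \left(147 + 2 \cdot 64\right)^{2} = \left(147 + 128\right)^{2} = 275^{2} = 75625$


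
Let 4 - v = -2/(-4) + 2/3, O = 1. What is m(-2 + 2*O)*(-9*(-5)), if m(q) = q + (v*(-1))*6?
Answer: -765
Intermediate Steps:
v = 17/6 (v = 4 - (-2/(-4) + 2/3) = 4 - (-2*(-¼) + 2*(⅓)) = 4 - (½ + ⅔) = 4 - 1*7/6 = 4 - 7/6 = 17/6 ≈ 2.8333)
m(q) = -17 + q (m(q) = q + ((17/6)*(-1))*6 = q - 17/6*6 = q - 17 = -17 + q)
m(-2 + 2*O)*(-9*(-5)) = (-17 + (-2 + 2*1))*(-9*(-5)) = (-17 + (-2 + 2))*45 = (-17 + 0)*45 = -17*45 = -765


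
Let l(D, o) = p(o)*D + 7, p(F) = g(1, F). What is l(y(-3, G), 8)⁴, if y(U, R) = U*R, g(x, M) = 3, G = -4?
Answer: 3418801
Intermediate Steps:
p(F) = 3
y(U, R) = R*U
l(D, o) = 7 + 3*D (l(D, o) = 3*D + 7 = 7 + 3*D)
l(y(-3, G), 8)⁴ = (7 + 3*(-4*(-3)))⁴ = (7 + 3*12)⁴ = (7 + 36)⁴ = 43⁴ = 3418801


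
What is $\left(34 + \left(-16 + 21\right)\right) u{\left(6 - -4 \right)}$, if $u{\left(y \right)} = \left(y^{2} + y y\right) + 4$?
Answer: $7956$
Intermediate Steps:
$u{\left(y \right)} = 4 + 2 y^{2}$ ($u{\left(y \right)} = \left(y^{2} + y^{2}\right) + 4 = 2 y^{2} + 4 = 4 + 2 y^{2}$)
$\left(34 + \left(-16 + 21\right)\right) u{\left(6 - -4 \right)} = \left(34 + \left(-16 + 21\right)\right) \left(4 + 2 \left(6 - -4\right)^{2}\right) = \left(34 + 5\right) \left(4 + 2 \left(6 + 4\right)^{2}\right) = 39 \left(4 + 2 \cdot 10^{2}\right) = 39 \left(4 + 2 \cdot 100\right) = 39 \left(4 + 200\right) = 39 \cdot 204 = 7956$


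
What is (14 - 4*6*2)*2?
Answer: -68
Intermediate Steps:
(14 - 4*6*2)*2 = (14 - 24*2)*2 = (14 - 48)*2 = -34*2 = -68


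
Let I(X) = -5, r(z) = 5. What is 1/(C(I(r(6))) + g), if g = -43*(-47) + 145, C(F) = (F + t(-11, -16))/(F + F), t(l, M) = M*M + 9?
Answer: 1/2140 ≈ 0.00046729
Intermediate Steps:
t(l, M) = 9 + M² (t(l, M) = M² + 9 = 9 + M²)
C(F) = (265 + F)/(2*F) (C(F) = (F + (9 + (-16)²))/(F + F) = (F + (9 + 256))/((2*F)) = (F + 265)*(1/(2*F)) = (265 + F)*(1/(2*F)) = (265 + F)/(2*F))
g = 2166 (g = 2021 + 145 = 2166)
1/(C(I(r(6))) + g) = 1/((½)*(265 - 5)/(-5) + 2166) = 1/((½)*(-⅕)*260 + 2166) = 1/(-26 + 2166) = 1/2140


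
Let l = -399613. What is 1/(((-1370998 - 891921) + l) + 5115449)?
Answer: 1/2452917 ≈ 4.0768e-7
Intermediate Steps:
1/(((-1370998 - 891921) + l) + 5115449) = 1/(((-1370998 - 891921) - 399613) + 5115449) = 1/((-2262919 - 399613) + 5115449) = 1/(-2662532 + 5115449) = 1/2452917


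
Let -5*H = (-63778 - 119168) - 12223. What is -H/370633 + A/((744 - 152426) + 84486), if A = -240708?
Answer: 108239266174/31131318835 ≈ 3.4769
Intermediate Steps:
H = 195169/5 (H = -((-63778 - 119168) - 12223)/5 = -(-182946 - 12223)/5 = -⅕*(-195169) = 195169/5 ≈ 39034.)
-H/370633 + A/((744 - 152426) + 84486) = -1*195169/5/370633 - 240708/((744 - 152426) + 84486) = -195169/5*1/370633 - 240708/(-151682 + 84486) = -195169/1853165 - 240708/(-67196) = -195169/1853165 - 240708*(-1/67196) = -195169/1853165 + 60177/16799 = 108239266174/31131318835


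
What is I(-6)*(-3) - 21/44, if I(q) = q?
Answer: 771/44 ≈ 17.523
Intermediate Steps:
I(-6)*(-3) - 21/44 = -6*(-3) - 21/44 = 18 - 21*1/44 = 18 - 21/44 = 771/44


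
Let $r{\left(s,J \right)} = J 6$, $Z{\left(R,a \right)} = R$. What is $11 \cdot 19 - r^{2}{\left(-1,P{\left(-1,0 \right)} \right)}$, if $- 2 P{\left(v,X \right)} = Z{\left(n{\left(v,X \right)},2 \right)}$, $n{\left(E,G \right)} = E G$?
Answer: $209$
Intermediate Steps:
$P{\left(v,X \right)} = - \frac{X v}{2}$ ($P{\left(v,X \right)} = - \frac{v X}{2} = - \frac{X v}{2}$)
$r{\left(s,J \right)} = 6 J$
$11 \cdot 19 - r^{2}{\left(-1,P{\left(-1,0 \right)} \right)} = 11 \cdot 19 - \left(6 \left(\left(- \frac{1}{2}\right) 0 \left(-1\right)\right)\right)^{2} = 209 - \left(6 \cdot 0\right)^{2} = 209 - 0^{2} = 209 - 0 = 209 + 0 = 209$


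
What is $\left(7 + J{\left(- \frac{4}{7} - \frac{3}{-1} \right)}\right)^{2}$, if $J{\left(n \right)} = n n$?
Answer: $\frac{399424}{2401} \approx 166.36$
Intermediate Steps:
$J{\left(n \right)} = n^{2}$
$\left(7 + J{\left(- \frac{4}{7} - \frac{3}{-1} \right)}\right)^{2} = \left(7 + \left(- \frac{4}{7} - \frac{3}{-1}\right)^{2}\right)^{2} = \left(7 + \left(\left(-4\right) \frac{1}{7} - -3\right)^{2}\right)^{2} = \left(7 + \left(- \frac{4}{7} + 3\right)^{2}\right)^{2} = \left(7 + \left(\frac{17}{7}\right)^{2}\right)^{2} = \left(7 + \frac{289}{49}\right)^{2} = \left(\frac{632}{49}\right)^{2} = \frac{399424}{2401}$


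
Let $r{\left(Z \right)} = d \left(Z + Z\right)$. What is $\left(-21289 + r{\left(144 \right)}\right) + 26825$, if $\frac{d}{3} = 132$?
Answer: $119584$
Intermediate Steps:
$d = 396$ ($d = 3 \cdot 132 = 396$)
$r{\left(Z \right)} = 792 Z$ ($r{\left(Z \right)} = 396 \left(Z + Z\right) = 396 \cdot 2 Z = 792 Z$)
$\left(-21289 + r{\left(144 \right)}\right) + 26825 = \left(-21289 + 792 \cdot 144\right) + 26825 = \left(-21289 + 114048\right) + 26825 = 92759 + 26825 = 119584$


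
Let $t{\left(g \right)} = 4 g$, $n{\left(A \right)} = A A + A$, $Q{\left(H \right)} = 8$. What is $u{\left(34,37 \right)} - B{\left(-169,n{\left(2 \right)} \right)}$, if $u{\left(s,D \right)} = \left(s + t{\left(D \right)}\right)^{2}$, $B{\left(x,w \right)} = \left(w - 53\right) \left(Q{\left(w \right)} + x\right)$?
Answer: $25557$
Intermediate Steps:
$n{\left(A \right)} = A + A^{2}$ ($n{\left(A \right)} = A^{2} + A = A + A^{2}$)
$B{\left(x,w \right)} = \left(-53 + w\right) \left(8 + x\right)$ ($B{\left(x,w \right)} = \left(w - 53\right) \left(8 + x\right) = \left(-53 + w\right) \left(8 + x\right)$)
$u{\left(s,D \right)} = \left(s + 4 D\right)^{2}$
$u{\left(34,37 \right)} - B{\left(-169,n{\left(2 \right)} \right)} = \left(34 + 4 \cdot 37\right)^{2} - \left(-424 - -8957 + 8 \cdot 2 \left(1 + 2\right) + 2 \left(1 + 2\right) \left(-169\right)\right) = \left(34 + 148\right)^{2} - \left(-424 + 8957 + 8 \cdot 2 \cdot 3 + 2 \cdot 3 \left(-169\right)\right) = 182^{2} - \left(-424 + 8957 + 8 \cdot 6 + 6 \left(-169\right)\right) = 33124 - \left(-424 + 8957 + 48 - 1014\right) = 33124 - 7567 = 25557$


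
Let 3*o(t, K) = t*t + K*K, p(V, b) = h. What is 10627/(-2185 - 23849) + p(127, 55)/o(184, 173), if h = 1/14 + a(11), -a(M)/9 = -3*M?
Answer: -2291244628/5812025415 ≈ -0.39422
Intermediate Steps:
a(M) = 27*M (a(M) = -(-27)*M = 27*M)
h = 4159/14 (h = 1/14 + 27*11 = 1/14 + 297 = 4159/14 ≈ 297.07)
p(V, b) = 4159/14
o(t, K) = K²/3 + t²/3 (o(t, K) = (t*t + K*K)/3 = (t² + K²)/3 = (K² + t²)/3 = K²/3 + t²/3)
10627/(-2185 - 23849) + p(127, 55)/o(184, 173) = 10627/(-2185 - 23849) + 4159/(14*((⅓)*173² + (⅓)*184²)) = 10627/(-26034) + 4159/(14*((⅓)*29929 + (⅓)*33856)) = 10627*(-1/26034) + 4159/(14*(29929/3 + 33856/3)) = -10627/26034 + 4159/(14*(63785/3)) = -10627/26034 + (4159/14)*(3/63785) = -10627/26034 + 12477/892990 = -2291244628/5812025415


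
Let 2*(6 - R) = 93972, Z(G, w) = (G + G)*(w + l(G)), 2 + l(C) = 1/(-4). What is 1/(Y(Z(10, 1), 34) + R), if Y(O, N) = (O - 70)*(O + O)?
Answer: -1/42230 ≈ -2.3680e-5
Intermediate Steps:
l(C) = -9/4 (l(C) = -2 + 1/(-4) = -2 - ¼ = -9/4)
Z(G, w) = 2*G*(-9/4 + w) (Z(G, w) = (G + G)*(w - 9/4) = (2*G)*(-9/4 + w) = 2*G*(-9/4 + w))
Y(O, N) = 2*O*(-70 + O) (Y(O, N) = (-70 + O)*(2*O) = 2*O*(-70 + O))
R = -46980 (R = 6 - ½*93972 = 6 - 46986 = -46980)
1/(Y(Z(10, 1), 34) + R) = 1/(2*((½)*10*(-9 + 4*1))*(-70 + (½)*10*(-9 + 4*1)) - 46980) = 1/(2*((½)*10*(-9 + 4))*(-70 + (½)*10*(-9 + 4)) - 46980) = 1/(2*((½)*10*(-5))*(-70 + (½)*10*(-5)) - 46980) = 1/(2*(-25)*(-70 - 25) - 46980) = 1/(2*(-25)*(-95) - 46980) = 1/(4750 - 46980) = 1/(-42230) = -1/42230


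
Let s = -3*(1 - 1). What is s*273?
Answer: 0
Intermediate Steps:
s = 0 (s = -3*0 = 0)
s*273 = 0*273 = 0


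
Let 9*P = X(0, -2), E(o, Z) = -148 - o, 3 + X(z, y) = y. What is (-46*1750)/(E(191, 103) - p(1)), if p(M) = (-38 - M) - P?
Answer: 144900/541 ≈ 267.84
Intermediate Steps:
X(z, y) = -3 + y
P = -5/9 (P = (-3 - 2)/9 = (⅑)*(-5) = -5/9 ≈ -0.55556)
p(M) = -337/9 - M (p(M) = (-38 - M) - 1*(-5/9) = (-38 - M) + 5/9 = -337/9 - M)
(-46*1750)/(E(191, 103) - p(1)) = (-46*1750)/((-148 - 1*191) - (-337/9 - 1*1)) = -80500/((-148 - 191) - (-337/9 - 1)) = -80500/(-339 - 1*(-346/9)) = -80500/(-339 + 346/9) = -80500/(-2705/9) = -80500*(-9/2705) = 144900/541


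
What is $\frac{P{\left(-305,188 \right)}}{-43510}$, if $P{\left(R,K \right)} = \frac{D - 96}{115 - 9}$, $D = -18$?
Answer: $\frac{3}{121370} \approx 2.4718 \cdot 10^{-5}$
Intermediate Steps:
$P{\left(R,K \right)} = - \frac{57}{53}$ ($P{\left(R,K \right)} = \frac{-18 - 96}{115 - 9} = - \frac{114}{106} = \left(-114\right) \frac{1}{106} = - \frac{57}{53}$)
$\frac{P{\left(-305,188 \right)}}{-43510} = - \frac{57}{53 \left(-43510\right)} = \left(- \frac{57}{53}\right) \left(- \frac{1}{43510}\right) = \frac{3}{121370}$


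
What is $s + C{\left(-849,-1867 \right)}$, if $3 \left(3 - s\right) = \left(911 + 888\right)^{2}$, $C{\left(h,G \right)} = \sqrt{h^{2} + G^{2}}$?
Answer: $- \frac{3236392}{3} + \sqrt{4206490} \approx -1.0767 \cdot 10^{6}$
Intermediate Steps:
$C{\left(h,G \right)} = \sqrt{G^{2} + h^{2}}$
$s = - \frac{3236392}{3}$ ($s = 3 - \frac{\left(911 + 888\right)^{2}}{3} = 3 - \frac{1799^{2}}{3} = 3 - \frac{3236401}{3} = - \frac{3236392}{3} \approx -1.0788 \cdot 10^{6}$)
$s + C{\left(-849,-1867 \right)} = - \frac{3236392}{3} + \sqrt{\left(-1867\right)^{2} + \left(-849\right)^{2}} = - \frac{3236392}{3} + \sqrt{3485689 + 720801} = - \frac{3236392}{3} + \sqrt{4206490}$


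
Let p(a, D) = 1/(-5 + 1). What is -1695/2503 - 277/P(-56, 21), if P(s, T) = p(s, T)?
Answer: 2771629/2503 ≈ 1107.3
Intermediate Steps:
p(a, D) = -1/4 (p(a, D) = 1/(-4) = -1/4)
P(s, T) = -1/4
-1695/2503 - 277/P(-56, 21) = -1695/2503 - 277/(-1/4) = -1695*1/2503 - 277*(-4) = -1695/2503 + 1108 = 2771629/2503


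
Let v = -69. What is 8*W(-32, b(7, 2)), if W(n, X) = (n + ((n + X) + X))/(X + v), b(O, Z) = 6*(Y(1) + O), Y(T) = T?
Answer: -256/21 ≈ -12.190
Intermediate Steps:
b(O, Z) = 6 + 6*O (b(O, Z) = 6*(1 + O) = 6 + 6*O)
W(n, X) = (2*X + 2*n)/(-69 + X) (W(n, X) = (n + ((n + X) + X))/(X - 69) = (n + ((X + n) + X))/(-69 + X) = (n + (n + 2*X))/(-69 + X) = (2*X + 2*n)/(-69 + X))
8*W(-32, b(7, 2)) = 8*(2*((6 + 6*7) - 32)/(-69 + (6 + 6*7))) = 8*(2*((6 + 42) - 32)/(-69 + (6 + 42))) = 8*(2*(48 - 32)/(-69 + 48)) = 8*(2*16/(-21)) = 8*(2*(-1/21)*16) = 8*(-32/21) = -256/21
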